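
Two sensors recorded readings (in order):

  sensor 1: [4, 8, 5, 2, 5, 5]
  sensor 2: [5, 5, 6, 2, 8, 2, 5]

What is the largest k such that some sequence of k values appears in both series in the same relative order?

3

One common subsequence of length 3: 8 [2,5], then 2 [4,6], then 5 [6,7]. The LCS DP gives dp[6][7] = 3, so this is optimal.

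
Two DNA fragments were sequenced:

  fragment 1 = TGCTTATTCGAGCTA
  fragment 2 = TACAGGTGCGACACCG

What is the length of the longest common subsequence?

9

Taking T (fragment 1 #1, fragment 2 #1), C (fragment 1 #3, fragment 2 #3), A (fragment 1 #6, fragment 2 #4), T (fragment 1 #7, fragment 2 #7), C (fragment 1 #9, fragment 2 #9), G (fragment 1 #10, fragment 2 #10), A (fragment 1 #11, fragment 2 #11), C (fragment 1 #13, fragment 2 #12), A (fragment 1 #15, fragment 2 #13) gives a common subsequence of length 9, and the DP table's final entry dp[15][16] is also 9, so no common subsequence is longer.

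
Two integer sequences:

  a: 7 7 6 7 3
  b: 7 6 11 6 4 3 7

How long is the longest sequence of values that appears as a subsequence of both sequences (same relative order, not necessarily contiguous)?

Let dp[i][j] be the LCS length of the first i values of a and the first j values of b. dp[i][j] = dp[i-1][j-1]+1 when the i-th and j-th values match, else max(dp[i-1][j], dp[i][j-1]).
    ·  7  6 11  6  4  3  7
 ·  0  0  0  0  0  0  0  0
 7  0  1  1  1  1  1  1  1
 7  0  1  1  1  1  1  1  2
 6  0  1  2  2  2  2  2  2
 7  0  1  2  2  2  2  2  3
 3  0  1  2  2  2  2  3  3
dp[5][7] = 3. One LCS (by backtracking along matches): 7, 6, 7.

3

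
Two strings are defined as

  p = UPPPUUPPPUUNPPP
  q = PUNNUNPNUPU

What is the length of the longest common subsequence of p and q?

Match P at p[4]=q[1]; then U at p[5]=q[2]; then U at p[6]=q[5]; then P at p[7]=q[7]; then P at p[9]=q[10]; then U at p[11]=q[11] — 6 characters in the same relative order in both. The LCS DP gives dp[15][11] = 6, so this is optimal.

6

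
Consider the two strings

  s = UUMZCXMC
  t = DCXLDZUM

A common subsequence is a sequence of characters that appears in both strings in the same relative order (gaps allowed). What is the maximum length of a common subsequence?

3

Let dp[i][j] be the LCS length of the first i characters of s and the first j characters of t. dp[i][j] = dp[i-1][j-1]+1 when the i-th and j-th characters match, else max(dp[i-1][j], dp[i][j-1]).
    ·  D  C  X  L  D  Z  U  M
 ·  0  0  0  0  0  0  0  0  0
 U  0  0  0  0  0  0  0  1  1
 U  0  0  0  0  0  0  0  1  1
 M  0  0  0  0  0  0  0  1  2
 Z  0  0  0  0  0  0  1  1  2
 C  0  0  1  1  1  1  1  1  2
 X  0  0  1  2  2  2  2  2  2
 M  0  0  1  2  2  2  2  2  3
 C  0  0  1  2  2  2  2  2  3
dp[8][8] = 3. One LCS (by backtracking along matches): CXM.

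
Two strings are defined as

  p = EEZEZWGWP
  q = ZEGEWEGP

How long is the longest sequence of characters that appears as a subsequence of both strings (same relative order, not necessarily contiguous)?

One common subsequence of length 5: E (p #1, q #2); then E (p #2, q #4); then E (p #4, q #6); then G (p #7, q #7); then P (p #9, q #8). The LCS DP gives dp[9][8] = 5, so this is optimal.

5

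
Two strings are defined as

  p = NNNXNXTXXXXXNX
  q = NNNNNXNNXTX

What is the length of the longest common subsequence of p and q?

8

Match N at p[1]=q[3], then N at p[2]=q[4], then N at p[3]=q[5], then X at p[4]=q[6], then N at p[5]=q[8], then X at p[6]=q[9], then T at p[7]=q[10], then X at p[14]=q[11] — 8 characters in the same relative order in both. The LCS DP gives dp[14][11] = 8, so this is optimal.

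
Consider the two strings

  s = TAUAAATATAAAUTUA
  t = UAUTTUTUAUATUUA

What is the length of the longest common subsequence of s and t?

Match A (s #2, t #2); then U (s #3, t #3); then T (s #7, t #5); then T (s #9, t #7); then A (s #10, t #9); then A (s #11, t #11); then U (s #13, t #13); then U (s #15, t #14); then A (s #16, t #15) — 9 characters in the same relative order in both. The LCS DP gives dp[16][15] = 9, so this is optimal.

9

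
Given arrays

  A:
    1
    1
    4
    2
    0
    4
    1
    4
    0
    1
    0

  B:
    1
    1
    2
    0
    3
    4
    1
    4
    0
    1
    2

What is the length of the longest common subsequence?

9

Let dp[i][j] be the LCS length of the first i values of A and the first j values of B. dp[i][j] = dp[i-1][j-1]+1 when the i-th and j-th values match, else max(dp[i-1][j], dp[i][j-1]).
    ·  1  1  2  0  3  4  1  4  0  1  2
 ·  0  0  0  0  0  0  0  0  0  0  0  0
 1  0  1  1  1  1  1  1  1  1  1  1  1
 1  0  1  2  2  2  2  2  2  2  2  2  2
 4  0  1  2  2  2  2  3  3  3  3  3  3
 2  0  1  2  3  3  3  3  3  3  3  3  4
 0  0  1  2  3  4  4  4  4  4  4  4  4
 4  0  1  2  3  4  4  5  5  5  5  5  5
 1  0  1  2  3  4  4  5  6  6  6  6  6
 4  0  1  2  3  4  4  5  6  7  7  7  7
 0  0  1  2  3  4  4  5  6  7  8  8  8
 1  0  1  2  3  4  4  5  6  7  8  9  9
 0  0  1  2  3  4  4  5  6  7  8  9  9
dp[11][11] = 9. One LCS (by backtracking along matches): 1, 1, 2, 0, 4, 1, 4, 0, 1.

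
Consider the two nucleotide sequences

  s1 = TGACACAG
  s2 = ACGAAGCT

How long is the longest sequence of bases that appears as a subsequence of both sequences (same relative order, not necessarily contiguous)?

Taking A at s1[3]=s2[1] → C at s1[4]=s2[2] → A at s1[5]=s2[4] → A at s1[7]=s2[5] → G at s1[8]=s2[6] gives a common subsequence of length 5. dp[8][8] = 5 confirms this is the maximum.

5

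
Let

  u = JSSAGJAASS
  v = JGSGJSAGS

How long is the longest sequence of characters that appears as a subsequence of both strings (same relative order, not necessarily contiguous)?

6

Let dp[i][j] be the LCS length of the first i characters of u and the first j characters of v. dp[i][j] = dp[i-1][j-1]+1 when the i-th and j-th characters match, else max(dp[i-1][j], dp[i][j-1]).
    ·  J  G  S  G  J  S  A  G  S
 ·  0  0  0  0  0  0  0  0  0  0
 J  0  1  1  1  1  1  1  1  1  1
 S  0  1  1  2  2  2  2  2  2  2
 S  0  1  1  2  2  2  3  3  3  3
 A  0  1  1  2  2  2  3  4  4  4
 G  0  1  2  2  3  3  3  4  5  5
 J  0  1  2  2  3  4  4  4  5  5
 A  0  1  2  2  3  4  4  5  5  5
 A  0  1  2  2  3  4  4  5  5  5
 S  0  1  2  3  3  4  5  5  5  6
 S  0  1  2  3  3  4  5  5  5  6
dp[10][9] = 6. One LCS (by backtracking along matches): JSSAGS.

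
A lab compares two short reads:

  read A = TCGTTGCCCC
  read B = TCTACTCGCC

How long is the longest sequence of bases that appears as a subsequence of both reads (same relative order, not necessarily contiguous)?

7

Taking T at read A[1]=read B[1], then C at read A[2]=read B[2], then T at read A[4]=read B[3], then T at read A[5]=read B[6], then G at read A[6]=read B[8], then C at read A[9]=read B[9], then C at read A[10]=read B[10] gives a common subsequence of length 7, and the DP table's final entry dp[10][10] is also 7, so no common subsequence is longer.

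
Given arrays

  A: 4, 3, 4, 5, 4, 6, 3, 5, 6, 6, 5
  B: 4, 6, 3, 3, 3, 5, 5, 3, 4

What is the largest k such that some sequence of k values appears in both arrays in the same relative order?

Match 4 (A #1, B #1), 3 (A #2, B #4), 3 (A #7, B #5), 5 (A #8, B #6), 5 (A #11, B #7) — 5 values in the same relative order in both. The LCS DP gives dp[11][9] = 5, so this is optimal.

5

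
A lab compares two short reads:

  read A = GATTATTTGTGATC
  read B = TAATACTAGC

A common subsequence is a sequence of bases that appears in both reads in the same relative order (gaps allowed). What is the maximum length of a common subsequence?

6

Taking A at read A[2]=read B[3], then T at read A[3]=read B[4], then T at read A[4]=read B[7], then A at read A[5]=read B[8], then G at read A[11]=read B[9], then C at read A[14]=read B[10] gives a common subsequence of length 6, and the DP table's final entry dp[14][10] is also 6, so no common subsequence is longer.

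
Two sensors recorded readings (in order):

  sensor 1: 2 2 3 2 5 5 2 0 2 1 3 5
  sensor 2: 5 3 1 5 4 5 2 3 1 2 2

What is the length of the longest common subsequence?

Pick 3 at sensor 1[3]=sensor 2[2], 5 at sensor 1[5]=sensor 2[4], 5 at sensor 1[6]=sensor 2[6], 2 at sensor 1[7]=sensor 2[10], 2 at sensor 1[9]=sensor 2[11]; all 5 values appear in both, in order. The LCS DP gives dp[12][11] = 5, so this is optimal.

5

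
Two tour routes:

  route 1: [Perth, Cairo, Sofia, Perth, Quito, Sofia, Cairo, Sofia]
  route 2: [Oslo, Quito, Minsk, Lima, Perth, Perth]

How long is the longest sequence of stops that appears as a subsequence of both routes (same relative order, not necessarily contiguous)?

2

Pick Perth (route 1 #1, route 2 #5); then Perth (route 1 #4, route 2 #6); all 2 stops appear in both, in order, and the DP table's final entry dp[8][6] is also 2, so no common subsequence is longer.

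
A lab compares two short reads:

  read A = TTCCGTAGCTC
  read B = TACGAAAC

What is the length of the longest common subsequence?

Match T (read A #1, read B #1), then C (read A #4, read B #3), then G (read A #5, read B #4), then A (read A #7, read B #7), then C (read A #11, read B #8) — 5 bases in the same relative order in both. The LCS DP gives dp[11][8] = 5, so this is optimal.

5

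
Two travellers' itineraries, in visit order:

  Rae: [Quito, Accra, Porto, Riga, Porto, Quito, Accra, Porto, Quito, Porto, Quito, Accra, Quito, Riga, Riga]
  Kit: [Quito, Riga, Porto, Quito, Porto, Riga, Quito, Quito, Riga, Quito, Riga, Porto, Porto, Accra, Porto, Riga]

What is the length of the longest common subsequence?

10

One common subsequence of length 10: Quito (Rae #1, Kit #1); then Riga (Rae #4, Kit #2); then Porto (Rae #5, Kit #3); then Quito (Rae #6, Kit #4); then Porto (Rae #8, Kit #5); then Quito (Rae #9, Kit #7); then Quito (Rae #11, Kit #8); then Quito (Rae #13, Kit #10); then Riga (Rae #14, Kit #11); then Riga (Rae #15, Kit #16). Since dp[15][16] = 10, nothing longer is possible.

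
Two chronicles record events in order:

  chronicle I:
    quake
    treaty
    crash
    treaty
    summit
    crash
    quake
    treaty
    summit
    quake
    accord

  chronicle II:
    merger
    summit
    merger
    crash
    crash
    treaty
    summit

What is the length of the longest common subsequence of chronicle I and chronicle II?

Pick crash (chronicle I #3, chronicle II #4), crash (chronicle I #6, chronicle II #5), treaty (chronicle I #8, chronicle II #6), summit (chronicle I #9, chronicle II #7); all 4 events appear in both, in order, and the DP table's final entry dp[11][7] is also 4, so no common subsequence is longer.

4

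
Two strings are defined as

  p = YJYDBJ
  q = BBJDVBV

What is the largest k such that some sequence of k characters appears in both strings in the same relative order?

Let dp[i][j] be the LCS length of the first i characters of p and the first j characters of q. dp[i][j] = dp[i-1][j-1]+1 when the i-th and j-th characters match, else max(dp[i-1][j], dp[i][j-1]).
    ·  B  B  J  D  V  B  V
 ·  0  0  0  0  0  0  0  0
 Y  0  0  0  0  0  0  0  0
 J  0  0  0  1  1  1  1  1
 Y  0  0  0  1  1  1  1  1
 D  0  0  0  1  2  2  2  2
 B  0  1  1  1  2  2  3  3
 J  0  1  1  2  2  2  3  3
dp[6][7] = 3. One LCS (by backtracking along matches): JDB.

3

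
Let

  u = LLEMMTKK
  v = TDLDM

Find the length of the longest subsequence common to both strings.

Match L at u[1]=v[3] → M at u[5]=v[5] — 2 characters in the same relative order in both, and the DP table's final entry dp[8][5] is also 2, so no common subsequence is longer.

2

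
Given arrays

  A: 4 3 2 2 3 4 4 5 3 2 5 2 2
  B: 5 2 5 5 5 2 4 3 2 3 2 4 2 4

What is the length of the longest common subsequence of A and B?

Pick 2 at A[3]=B[2], 2 at A[4]=B[6], 4 at A[7]=B[7], 3 at A[9]=B[8], 2 at A[10]=B[9], 2 at A[12]=B[11], 2 at A[13]=B[13]; all 7 values appear in both, in order. The LCS DP gives dp[13][14] = 7, so this is optimal.

7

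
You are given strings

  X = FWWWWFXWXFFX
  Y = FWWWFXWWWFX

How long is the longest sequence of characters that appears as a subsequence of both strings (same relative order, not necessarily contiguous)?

9

Taking F (X #1, Y #1), W (X #3, Y #2), W (X #4, Y #3), W (X #5, Y #4), F (X #6, Y #5), X (X #7, Y #6), W (X #8, Y #9), F (X #11, Y #10), X (X #12, Y #11) gives a common subsequence of length 9, and the DP table's final entry dp[12][11] is also 9, so no common subsequence is longer.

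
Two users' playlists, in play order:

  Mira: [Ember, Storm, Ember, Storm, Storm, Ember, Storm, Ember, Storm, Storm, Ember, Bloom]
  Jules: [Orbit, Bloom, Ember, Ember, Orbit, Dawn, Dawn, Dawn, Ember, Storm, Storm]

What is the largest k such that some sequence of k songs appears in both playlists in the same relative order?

Taking Ember (Mira #1, Jules #3), Ember (Mira #3, Jules #4), Ember (Mira #8, Jules #9), Storm (Mira #9, Jules #10), Storm (Mira #10, Jules #11) gives a common subsequence of length 5, and the DP table's final entry dp[12][11] is also 5, so no common subsequence is longer.

5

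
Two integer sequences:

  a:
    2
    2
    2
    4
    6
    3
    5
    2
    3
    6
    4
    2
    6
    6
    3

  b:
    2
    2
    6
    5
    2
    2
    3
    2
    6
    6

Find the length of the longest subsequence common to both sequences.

9

Pick 2 at a[2]=b[1], 2 at a[3]=b[2], 6 at a[5]=b[3], 5 at a[7]=b[4], 2 at a[8]=b[6], 3 at a[9]=b[7], 2 at a[12]=b[8], 6 at a[13]=b[9], 6 at a[14]=b[10]; all 9 values appear in both, in order, and the DP table's final entry dp[15][10] is also 9, so no common subsequence is longer.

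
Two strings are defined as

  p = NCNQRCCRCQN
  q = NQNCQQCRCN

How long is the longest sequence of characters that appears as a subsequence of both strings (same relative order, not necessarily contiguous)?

Let dp[i][j] be the LCS length of the first i characters of p and the first j characters of q. dp[i][j] = dp[i-1][j-1]+1 when the i-th and j-th characters match, else max(dp[i-1][j], dp[i][j-1]).
    ·  N  Q  N  C  Q  Q  C  R  C  N
 ·  0  0  0  0  0  0  0  0  0  0  0
 N  0  1  1  1  1  1  1  1  1  1  1
 C  0  1  1  1  2  2  2  2  2  2  2
 N  0  1  1  2  2  2  2  2  2  2  3
 Q  0  1  2  2  2  3  3  3  3  3  3
 R  0  1  2  2  2  3  3  3  4  4  4
 C  0  1  2  2  3  3  3  4  4  5  5
 C  0  1  2  2  3  3  3  4  4  5  5
 R  0  1  2  2  3  3  3  4  5  5  5
 C  0  1  2  2  3  3  3  4  5  6  6
 Q  0  1  2  2  3  4  4  4  5  6  6
 N  0  1  2  3  3  4  4  4  5  6  7
dp[11][10] = 7. One LCS (by backtracking along matches): NCQCRCN.

7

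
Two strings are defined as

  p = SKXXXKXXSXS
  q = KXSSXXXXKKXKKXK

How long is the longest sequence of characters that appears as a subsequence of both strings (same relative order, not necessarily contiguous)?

7

Taking S at p[1]=q[4]; then X at p[3]=q[6]; then X at p[4]=q[7]; then X at p[5]=q[8]; then K at p[6]=q[10]; then X at p[7]=q[11]; then X at p[8]=q[14] gives a common subsequence of length 7. dp[11][15] = 7 confirms this is the maximum.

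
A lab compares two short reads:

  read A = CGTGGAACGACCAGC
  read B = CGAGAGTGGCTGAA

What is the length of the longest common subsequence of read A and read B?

Pick C at read A[1]=read B[1] → G at read A[2]=read B[6] → T at read A[3]=read B[7] → G at read A[4]=read B[8] → G at read A[5]=read B[9] → C at read A[8]=read B[10] → G at read A[9]=read B[12] → A at read A[10]=read B[13] → A at read A[13]=read B[14]; all 9 bases appear in both, in order. Since dp[15][14] = 9, nothing longer is possible.

9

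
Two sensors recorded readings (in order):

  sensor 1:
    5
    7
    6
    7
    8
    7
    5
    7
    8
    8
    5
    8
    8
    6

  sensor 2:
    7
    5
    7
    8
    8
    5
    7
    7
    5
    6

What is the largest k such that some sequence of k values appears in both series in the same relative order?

Taking 5 at sensor 1[1]=sensor 2[2], 7 at sensor 1[2]=sensor 2[3], 8 at sensor 1[5]=sensor 2[5], 7 at sensor 1[6]=sensor 2[7], 7 at sensor 1[8]=sensor 2[8], 5 at sensor 1[11]=sensor 2[9], 6 at sensor 1[14]=sensor 2[10] gives a common subsequence of length 7. Since dp[14][10] = 7, nothing longer is possible.

7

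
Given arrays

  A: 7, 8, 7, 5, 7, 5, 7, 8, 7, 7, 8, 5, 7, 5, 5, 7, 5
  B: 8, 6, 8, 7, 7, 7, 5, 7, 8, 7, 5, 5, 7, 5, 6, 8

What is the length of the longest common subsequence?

Pick 7 at A[1]=B[4]; then 7 at A[3]=B[5]; then 7 at A[5]=B[6]; then 5 at A[6]=B[7]; then 7 at A[10]=B[8]; then 8 at A[11]=B[9]; then 7 at A[13]=B[10]; then 5 at A[14]=B[11]; then 5 at A[15]=B[12]; then 7 at A[16]=B[13]; then 5 at A[17]=B[14]; all 11 values appear in both, in order, and the DP table's final entry dp[17][16] is also 11, so no common subsequence is longer.

11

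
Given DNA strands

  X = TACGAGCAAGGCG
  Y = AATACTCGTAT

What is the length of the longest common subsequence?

5

Match T (X #1, Y #3), A (X #2, Y #4), C (X #3, Y #7), G (X #4, Y #8), A (X #5, Y #10) — 5 bases in the same relative order in both. Since dp[13][11] = 5, nothing longer is possible.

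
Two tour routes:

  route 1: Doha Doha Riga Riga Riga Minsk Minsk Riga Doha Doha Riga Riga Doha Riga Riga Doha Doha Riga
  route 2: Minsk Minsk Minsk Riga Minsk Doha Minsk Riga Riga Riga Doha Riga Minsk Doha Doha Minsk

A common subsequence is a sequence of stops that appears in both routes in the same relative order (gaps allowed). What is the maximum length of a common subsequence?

10

Pick Riga (route 1 #5, route 2 #4); then Minsk (route 1 #6, route 2 #5); then Minsk (route 1 #7, route 2 #7); then Riga (route 1 #8, route 2 #8); then Riga (route 1 #11, route 2 #9); then Riga (route 1 #12, route 2 #10); then Doha (route 1 #13, route 2 #11); then Riga (route 1 #14, route 2 #12); then Doha (route 1 #16, route 2 #14); then Doha (route 1 #17, route 2 #15); all 10 stops appear in both, in order. Since dp[18][16] = 10, nothing longer is possible.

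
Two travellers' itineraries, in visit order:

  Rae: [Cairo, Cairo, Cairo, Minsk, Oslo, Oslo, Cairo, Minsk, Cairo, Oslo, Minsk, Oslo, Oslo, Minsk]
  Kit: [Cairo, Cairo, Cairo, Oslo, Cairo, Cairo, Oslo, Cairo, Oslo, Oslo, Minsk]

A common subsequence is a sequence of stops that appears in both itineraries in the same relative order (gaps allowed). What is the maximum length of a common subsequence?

10

Taking Cairo (Rae #1, Kit #1), then Cairo (Rae #2, Kit #2), then Cairo (Rae #3, Kit #3), then Oslo (Rae #6, Kit #4), then Cairo (Rae #7, Kit #5), then Cairo (Rae #9, Kit #6), then Oslo (Rae #10, Kit #7), then Oslo (Rae #12, Kit #9), then Oslo (Rae #13, Kit #10), then Minsk (Rae #14, Kit #11) gives a common subsequence of length 10. Since dp[14][11] = 10, nothing longer is possible.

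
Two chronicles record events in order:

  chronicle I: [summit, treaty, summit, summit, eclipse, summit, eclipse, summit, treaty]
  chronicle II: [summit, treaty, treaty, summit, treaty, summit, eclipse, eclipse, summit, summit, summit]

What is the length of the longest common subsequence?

Pick summit [1,1]; then treaty [2,3]; then summit [3,4]; then summit [4,6]; then eclipse [5,8]; then summit [6,10]; then summit [8,11]; all 7 events appear in both, in order. dp[9][11] = 7 confirms this is the maximum.

7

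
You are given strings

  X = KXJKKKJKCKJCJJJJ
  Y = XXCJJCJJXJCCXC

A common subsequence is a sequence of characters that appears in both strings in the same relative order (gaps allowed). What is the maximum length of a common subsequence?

Match X at X[2]=Y[2] → J at X[3]=Y[4] → J at X[7]=Y[5] → C at X[9]=Y[6] → J at X[11]=Y[7] → J at X[13]=Y[8] → J at X[14]=Y[10] — 7 characters in the same relative order in both. Since dp[16][14] = 7, nothing longer is possible.

7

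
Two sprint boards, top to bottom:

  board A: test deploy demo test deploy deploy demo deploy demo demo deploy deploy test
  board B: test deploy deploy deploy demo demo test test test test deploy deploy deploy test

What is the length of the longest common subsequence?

9

One common subsequence of length 9: test (board A #1, board B #1), deploy (board A #2, board B #2), deploy (board A #5, board B #3), deploy (board A #6, board B #4), demo (board A #7, board B #6), deploy (board A #8, board B #11), deploy (board A #11, board B #12), deploy (board A #12, board B #13), test (board A #13, board B #14). The LCS DP gives dp[13][14] = 9, so this is optimal.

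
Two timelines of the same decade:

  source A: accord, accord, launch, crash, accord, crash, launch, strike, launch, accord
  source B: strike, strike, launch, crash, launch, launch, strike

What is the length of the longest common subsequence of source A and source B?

4

Match launch [3,3], then crash [4,4], then launch [7,6], then strike [8,7] — 4 events in the same relative order in both. The LCS DP gives dp[10][7] = 4, so this is optimal.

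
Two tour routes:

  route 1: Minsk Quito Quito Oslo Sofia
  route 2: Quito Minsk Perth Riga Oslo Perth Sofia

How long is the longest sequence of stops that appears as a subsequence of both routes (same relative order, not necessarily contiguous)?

One common subsequence of length 3: Minsk at route 1[1]=route 2[2], then Oslo at route 1[4]=route 2[5], then Sofia at route 1[5]=route 2[7], and the DP table's final entry dp[5][7] is also 3, so no common subsequence is longer.

3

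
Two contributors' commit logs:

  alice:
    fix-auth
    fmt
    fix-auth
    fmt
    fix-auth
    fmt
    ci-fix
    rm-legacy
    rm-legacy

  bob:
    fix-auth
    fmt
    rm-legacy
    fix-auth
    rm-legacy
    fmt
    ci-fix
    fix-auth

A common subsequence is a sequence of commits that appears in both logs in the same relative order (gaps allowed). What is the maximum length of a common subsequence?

Taking fix-auth [1,1], fmt [2,2], fix-auth [3,4], fmt [4,6], fix-auth [5,8] gives a common subsequence of length 5, and the DP table's final entry dp[9][8] is also 5, so no common subsequence is longer.

5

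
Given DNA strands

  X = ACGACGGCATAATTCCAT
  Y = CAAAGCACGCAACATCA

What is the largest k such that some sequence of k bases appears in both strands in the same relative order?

12

Match A at X[1]=Y[4]; then C at X[2]=Y[6]; then A at X[4]=Y[7]; then C at X[5]=Y[8]; then G at X[7]=Y[9]; then C at X[8]=Y[10]; then A at X[9]=Y[11]; then A at X[11]=Y[12]; then A at X[12]=Y[14]; then T at X[14]=Y[15]; then C at X[16]=Y[16]; then A at X[17]=Y[17] — 12 bases in the same relative order in both, and the DP table's final entry dp[18][17] is also 12, so no common subsequence is longer.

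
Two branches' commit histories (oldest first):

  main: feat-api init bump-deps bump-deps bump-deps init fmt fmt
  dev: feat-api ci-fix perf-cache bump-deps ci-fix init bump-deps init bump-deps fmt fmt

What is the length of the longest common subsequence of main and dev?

Pick feat-api at main[1]=dev[1] → init at main[2]=dev[6] → bump-deps at main[3]=dev[7] → bump-deps at main[5]=dev[9] → fmt at main[7]=dev[10] → fmt at main[8]=dev[11]; all 6 commits appear in both, in order, and the DP table's final entry dp[8][11] is also 6, so no common subsequence is longer.

6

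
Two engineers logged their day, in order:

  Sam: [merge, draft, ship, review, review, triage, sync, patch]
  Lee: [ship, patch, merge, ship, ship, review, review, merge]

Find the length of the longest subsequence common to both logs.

Taking merge at Sam[1]=Lee[3] → ship at Sam[3]=Lee[5] → review at Sam[4]=Lee[6] → review at Sam[5]=Lee[7] gives a common subsequence of length 4. dp[8][8] = 4 confirms this is the maximum.

4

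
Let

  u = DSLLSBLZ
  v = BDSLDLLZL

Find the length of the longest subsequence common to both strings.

6

Pick D [1,2] → S [2,3] → L [3,4] → L [4,6] → L [7,7] → Z [8,8]; all 6 characters appear in both, in order. Since dp[8][9] = 6, nothing longer is possible.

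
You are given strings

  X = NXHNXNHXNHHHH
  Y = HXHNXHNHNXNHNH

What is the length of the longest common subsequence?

10

Taking X [2,2], then H [3,3], then N [4,4], then X [5,5], then N [6,7], then H [7,8], then X [8,10], then N [9,11], then H [10,12], then H [13,14] gives a common subsequence of length 10, and the DP table's final entry dp[13][14] is also 10, so no common subsequence is longer.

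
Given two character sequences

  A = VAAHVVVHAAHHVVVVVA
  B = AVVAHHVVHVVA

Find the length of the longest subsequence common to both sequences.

11

Taking A [3,1], V [6,2], V [7,3], A [10,4], H [11,5], H [12,6], V [13,7], V [14,8], V [16,10], V [17,11], A [18,12] gives a common subsequence of length 11. The LCS DP gives dp[18][12] = 11, so this is optimal.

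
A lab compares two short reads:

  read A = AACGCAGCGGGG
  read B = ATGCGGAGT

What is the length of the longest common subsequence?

6

Match A (read A #1, read B #1), then G (read A #4, read B #3), then C (read A #5, read B #4), then G (read A #7, read B #5), then G (read A #9, read B #6), then G (read A #10, read B #8) — 6 bases in the same relative order in both. dp[12][9] = 6 confirms this is the maximum.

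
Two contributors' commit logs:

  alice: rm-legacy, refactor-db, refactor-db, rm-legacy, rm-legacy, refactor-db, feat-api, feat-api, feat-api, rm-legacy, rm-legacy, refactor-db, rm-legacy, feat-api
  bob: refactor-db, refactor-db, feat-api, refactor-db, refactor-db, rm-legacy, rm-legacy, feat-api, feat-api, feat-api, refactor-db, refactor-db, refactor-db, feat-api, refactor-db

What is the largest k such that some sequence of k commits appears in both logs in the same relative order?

9

Taking refactor-db [2,4], refactor-db [3,5], rm-legacy [4,6], rm-legacy [5,7], feat-api [7,8], feat-api [8,9], feat-api [9,10], refactor-db [12,13], feat-api [14,14] gives a common subsequence of length 9, and the DP table's final entry dp[14][15] is also 9, so no common subsequence is longer.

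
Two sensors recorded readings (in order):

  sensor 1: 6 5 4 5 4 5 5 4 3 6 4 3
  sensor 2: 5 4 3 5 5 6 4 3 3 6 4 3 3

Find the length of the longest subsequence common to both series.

Match 5 (sensor 1 #2, sensor 2 #1); then 4 (sensor 1 #3, sensor 2 #2); then 5 (sensor 1 #4, sensor 2 #4); then 5 (sensor 1 #6, sensor 2 #5); then 4 (sensor 1 #8, sensor 2 #7); then 3 (sensor 1 #9, sensor 2 #9); then 6 (sensor 1 #10, sensor 2 #10); then 4 (sensor 1 #11, sensor 2 #11); then 3 (sensor 1 #12, sensor 2 #13) — 9 values in the same relative order in both. Since dp[12][13] = 9, nothing longer is possible.

9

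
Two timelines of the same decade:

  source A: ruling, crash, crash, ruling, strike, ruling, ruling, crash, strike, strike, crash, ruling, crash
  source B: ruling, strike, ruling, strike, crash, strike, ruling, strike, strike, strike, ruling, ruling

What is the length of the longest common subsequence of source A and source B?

One common subsequence of length 7: ruling [1,3]; then crash [2,5]; then ruling [4,7]; then strike [5,8]; then strike [9,9]; then strike [10,10]; then ruling [12,12]. Since dp[13][12] = 7, nothing longer is possible.

7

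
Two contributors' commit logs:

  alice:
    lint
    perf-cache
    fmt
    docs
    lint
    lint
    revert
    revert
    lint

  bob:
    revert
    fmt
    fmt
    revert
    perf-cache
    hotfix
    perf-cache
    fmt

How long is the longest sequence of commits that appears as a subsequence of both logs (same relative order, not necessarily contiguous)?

2

One common subsequence of length 2: perf-cache [2,7] → fmt [3,8]. The LCS DP gives dp[9][8] = 2, so this is optimal.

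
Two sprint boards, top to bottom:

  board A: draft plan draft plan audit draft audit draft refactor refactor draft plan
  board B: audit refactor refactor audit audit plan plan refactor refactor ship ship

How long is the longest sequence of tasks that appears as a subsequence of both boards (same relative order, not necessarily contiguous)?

4

Pick plan (board A #2, board B #6) → plan (board A #4, board B #7) → refactor (board A #9, board B #8) → refactor (board A #10, board B #9); all 4 tasks appear in both, in order. The LCS DP gives dp[12][11] = 4, so this is optimal.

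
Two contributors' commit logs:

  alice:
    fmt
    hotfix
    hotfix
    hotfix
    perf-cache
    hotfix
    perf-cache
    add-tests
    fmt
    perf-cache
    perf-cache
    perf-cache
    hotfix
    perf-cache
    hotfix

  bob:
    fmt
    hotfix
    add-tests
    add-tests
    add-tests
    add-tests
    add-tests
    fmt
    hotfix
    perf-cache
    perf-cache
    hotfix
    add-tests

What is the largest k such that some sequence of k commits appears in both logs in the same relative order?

Pick fmt at alice[1]=bob[1], hotfix at alice[2]=bob[2], add-tests at alice[8]=bob[7], fmt at alice[9]=bob[8], perf-cache at alice[11]=bob[10], perf-cache at alice[12]=bob[11], hotfix at alice[13]=bob[12]; all 7 commits appear in both, in order. The LCS DP gives dp[15][13] = 7, so this is optimal.

7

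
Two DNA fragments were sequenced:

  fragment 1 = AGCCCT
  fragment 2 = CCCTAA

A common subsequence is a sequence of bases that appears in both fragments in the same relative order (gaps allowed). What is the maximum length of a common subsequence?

4

Let dp[i][j] be the LCS length of the first i bases of fragment 1 and the first j bases of fragment 2. dp[i][j] = dp[i-1][j-1]+1 when the i-th and j-th bases match, else max(dp[i-1][j], dp[i][j-1]).
    ·  C  C  C  T  A  A
 ·  0  0  0  0  0  0  0
 A  0  0  0  0  0  1  1
 G  0  0  0  0  0  1  1
 C  0  1  1  1  1  1  1
 C  0  1  2  2  2  2  2
 C  0  1  2  3  3  3  3
 T  0  1  2  3  4  4  4
dp[6][6] = 4. One LCS (by backtracking along matches): CCCT.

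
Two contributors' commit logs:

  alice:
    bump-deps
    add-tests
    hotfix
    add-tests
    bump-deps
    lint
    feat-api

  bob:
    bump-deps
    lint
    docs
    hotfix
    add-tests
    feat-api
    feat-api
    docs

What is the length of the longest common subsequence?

4

Taking bump-deps [1,1], hotfix [3,4], add-tests [4,5], feat-api [7,7] gives a common subsequence of length 4. The LCS DP gives dp[7][8] = 4, so this is optimal.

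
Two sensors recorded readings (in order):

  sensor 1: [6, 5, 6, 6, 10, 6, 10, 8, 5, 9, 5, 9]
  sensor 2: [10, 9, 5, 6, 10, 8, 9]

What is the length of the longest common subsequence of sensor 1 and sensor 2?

5

Pick 5 [2,3], 6 [6,4], 10 [7,5], 8 [8,6], 9 [12,7]; all 5 values appear in both, in order. The LCS DP gives dp[12][7] = 5, so this is optimal.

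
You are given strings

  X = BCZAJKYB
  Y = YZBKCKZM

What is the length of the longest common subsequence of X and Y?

One common subsequence of length 3: B at X[1]=Y[3] → C at X[2]=Y[5] → Z at X[3]=Y[7]. dp[8][8] = 3 confirms this is the maximum.

3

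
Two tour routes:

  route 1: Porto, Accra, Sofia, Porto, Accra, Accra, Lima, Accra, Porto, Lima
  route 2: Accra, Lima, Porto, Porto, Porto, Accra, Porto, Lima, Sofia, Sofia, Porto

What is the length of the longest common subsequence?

Taking Porto [1,5]; then Accra [2,6]; then Porto [4,7]; then Lima [7,8]; then Porto [9,11] gives a common subsequence of length 5. Since dp[10][11] = 5, nothing longer is possible.

5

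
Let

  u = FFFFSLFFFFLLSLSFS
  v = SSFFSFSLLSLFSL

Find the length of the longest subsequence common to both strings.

10

Match F at u[1]=v[3], F at u[2]=v[4], F at u[4]=v[6], S at u[5]=v[7], L at u[11]=v[8], L at u[12]=v[9], S at u[13]=v[10], L at u[14]=v[11], F at u[16]=v[12], S at u[17]=v[13] — 10 characters in the same relative order in both. Since dp[17][14] = 10, nothing longer is possible.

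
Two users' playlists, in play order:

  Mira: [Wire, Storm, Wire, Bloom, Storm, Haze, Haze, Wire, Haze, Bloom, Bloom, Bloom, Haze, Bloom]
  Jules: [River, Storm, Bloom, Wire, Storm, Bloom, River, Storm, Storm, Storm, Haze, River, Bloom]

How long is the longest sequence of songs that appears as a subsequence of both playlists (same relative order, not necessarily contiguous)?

6

Match Wire at Mira[1]=Jules[4], Storm at Mira[2]=Jules[5], Bloom at Mira[4]=Jules[6], Storm at Mira[5]=Jules[10], Haze at Mira[6]=Jules[11], Bloom at Mira[14]=Jules[13] — 6 songs in the same relative order in both. Since dp[14][13] = 6, nothing longer is possible.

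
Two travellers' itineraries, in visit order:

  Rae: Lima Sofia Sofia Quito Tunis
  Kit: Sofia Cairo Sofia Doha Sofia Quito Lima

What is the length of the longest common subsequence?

One common subsequence of length 3: Sofia (Rae #2, Kit #3); then Sofia (Rae #3, Kit #5); then Quito (Rae #4, Kit #6). The LCS DP gives dp[5][7] = 3, so this is optimal.

3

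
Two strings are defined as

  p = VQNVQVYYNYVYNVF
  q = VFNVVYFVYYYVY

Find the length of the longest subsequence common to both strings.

9

Taking V (p #1, q #1) → N (p #3, q #3) → V (p #4, q #5) → V (p #6, q #8) → Y (p #7, q #9) → Y (p #8, q #10) → Y (p #10, q #11) → V (p #11, q #12) → Y (p #12, q #13) gives a common subsequence of length 9. dp[15][13] = 9 confirms this is the maximum.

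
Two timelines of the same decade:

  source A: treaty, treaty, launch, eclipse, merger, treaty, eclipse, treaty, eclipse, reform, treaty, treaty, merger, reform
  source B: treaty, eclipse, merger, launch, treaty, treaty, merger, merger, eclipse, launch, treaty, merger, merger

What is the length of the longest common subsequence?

8

Pick treaty [2,1]; then eclipse [4,2]; then merger [5,3]; then treaty [6,5]; then treaty [8,6]; then eclipse [9,9]; then treaty [11,11]; then merger [13,13]; all 8 events appear in both, in order. dp[14][13] = 8 confirms this is the maximum.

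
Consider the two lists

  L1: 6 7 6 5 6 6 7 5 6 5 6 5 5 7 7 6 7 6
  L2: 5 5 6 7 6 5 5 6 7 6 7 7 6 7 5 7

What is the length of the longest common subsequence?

Match 6 at L1[1]=L2[3]; then 7 at L1[2]=L2[4]; then 6 at L1[3]=L2[5]; then 5 at L1[4]=L2[7]; then 6 at L1[6]=L2[8]; then 7 at L1[7]=L2[9]; then 6 at L1[11]=L2[10]; then 7 at L1[14]=L2[11]; then 7 at L1[15]=L2[12]; then 6 at L1[16]=L2[13]; then 7 at L1[17]=L2[16] — 11 values in the same relative order in both. Since dp[18][16] = 11, nothing longer is possible.

11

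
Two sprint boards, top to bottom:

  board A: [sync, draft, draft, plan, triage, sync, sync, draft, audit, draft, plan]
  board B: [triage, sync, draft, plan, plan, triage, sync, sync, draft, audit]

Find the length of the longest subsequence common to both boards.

One common subsequence of length 8: sync (board A #1, board B #2), draft (board A #2, board B #3), plan (board A #4, board B #5), triage (board A #5, board B #6), sync (board A #6, board B #7), sync (board A #7, board B #8), draft (board A #8, board B #9), audit (board A #9, board B #10). The LCS DP gives dp[11][10] = 8, so this is optimal.

8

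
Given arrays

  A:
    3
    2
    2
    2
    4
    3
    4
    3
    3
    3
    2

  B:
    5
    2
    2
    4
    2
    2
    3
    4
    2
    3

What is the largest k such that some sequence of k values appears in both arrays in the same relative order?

Match 2 (A #2, B #3); then 2 (A #3, B #5); then 2 (A #4, B #6); then 3 (A #6, B #7); then 4 (A #7, B #8); then 3 (A #10, B #10) — 6 values in the same relative order in both, and the DP table's final entry dp[11][10] is also 6, so no common subsequence is longer.

6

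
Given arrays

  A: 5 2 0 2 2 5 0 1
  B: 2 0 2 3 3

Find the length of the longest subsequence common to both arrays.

3

Let dp[i][j] be the LCS length of the first i values of A and the first j values of B. dp[i][j] = dp[i-1][j-1]+1 when the i-th and j-th values match, else max(dp[i-1][j], dp[i][j-1]).
    ·  2  0  2  3  3
 ·  0  0  0  0  0  0
 5  0  0  0  0  0  0
 2  0  1  1  1  1  1
 0  0  1  2  2  2  2
 2  0  1  2  3  3  3
 2  0  1  2  3  3  3
 5  0  1  2  3  3  3
 0  0  1  2  3  3  3
 1  0  1  2  3  3  3
dp[8][5] = 3. One LCS (by backtracking along matches): 2, 0, 2.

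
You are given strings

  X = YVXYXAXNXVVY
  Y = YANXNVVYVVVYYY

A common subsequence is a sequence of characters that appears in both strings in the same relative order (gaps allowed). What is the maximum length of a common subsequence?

Match Y [4,1] → A [6,2] → X [7,4] → N [8,5] → V [10,10] → V [11,11] → Y [12,14] — 7 characters in the same relative order in both. Since dp[12][14] = 7, nothing longer is possible.

7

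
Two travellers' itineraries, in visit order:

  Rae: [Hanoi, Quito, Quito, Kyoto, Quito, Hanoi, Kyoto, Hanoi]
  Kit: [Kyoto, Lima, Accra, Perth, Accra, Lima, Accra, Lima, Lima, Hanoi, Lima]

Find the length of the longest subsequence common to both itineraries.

Taking Kyoto at Rae[4]=Kit[1], then Hanoi at Rae[6]=Kit[10] gives a common subsequence of length 2. The LCS DP gives dp[8][11] = 2, so this is optimal.

2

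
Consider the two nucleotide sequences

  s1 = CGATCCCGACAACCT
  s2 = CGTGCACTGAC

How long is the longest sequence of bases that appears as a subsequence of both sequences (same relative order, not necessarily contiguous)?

8

Taking C [1,1], then G [2,2], then T [4,3], then C [5,5], then C [6,7], then G [8,9], then A [12,10], then C [14,11] gives a common subsequence of length 8. dp[15][11] = 8 confirms this is the maximum.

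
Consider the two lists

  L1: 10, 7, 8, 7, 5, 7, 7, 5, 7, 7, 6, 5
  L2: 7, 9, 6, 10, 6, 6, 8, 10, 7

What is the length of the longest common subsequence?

3

Let dp[i][j] be the LCS length of the first i values of L1 and the first j values of L2. dp[i][j] = dp[i-1][j-1]+1 when the i-th and j-th values match, else max(dp[i-1][j], dp[i][j-1]).
    ·  7  9  6 10  6  6  8 10  7
 ·  0  0  0  0  0  0  0  0  0  0
10  0  0  0  0  1  1  1  1  1  1
 7  0  1  1  1  1  1  1  1  1  2
 8  0  1  1  1  1  1  1  2  2  2
 7  0  1  1  1  1  1  1  2  2  3
 5  0  1  1  1  1  1  1  2  2  3
 7  0  1  1  1  1  1  1  2  2  3
 7  0  1  1  1  1  1  1  2  2  3
 5  0  1  1  1  1  1  1  2  2  3
 7  0  1  1  1  1  1  1  2  2  3
 7  0  1  1  1  1  1  1  2  2  3
 6  0  1  1  2  2  2  2  2  2  3
 5  0  1  1  2  2  2  2  2  2  3
dp[12][9] = 3. One LCS (by backtracking along matches): 10, 8, 7.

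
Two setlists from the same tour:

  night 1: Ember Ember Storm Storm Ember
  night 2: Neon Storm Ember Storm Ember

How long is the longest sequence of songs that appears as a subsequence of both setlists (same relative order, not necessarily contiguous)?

Pick Ember (night 1 #2, night 2 #3); then Storm (night 1 #4, night 2 #4); then Ember (night 1 #5, night 2 #5); all 3 songs appear in both, in order, and the DP table's final entry dp[5][5] is also 3, so no common subsequence is longer.

3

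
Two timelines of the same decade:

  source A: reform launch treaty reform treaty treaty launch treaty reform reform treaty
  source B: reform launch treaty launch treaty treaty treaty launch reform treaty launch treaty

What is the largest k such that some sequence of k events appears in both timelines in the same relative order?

8

Match reform [1,1] → launch [2,4] → treaty [3,5] → treaty [5,6] → treaty [6,7] → launch [7,8] → treaty [8,10] → treaty [11,12] — 8 events in the same relative order in both. Since dp[11][12] = 8, nothing longer is possible.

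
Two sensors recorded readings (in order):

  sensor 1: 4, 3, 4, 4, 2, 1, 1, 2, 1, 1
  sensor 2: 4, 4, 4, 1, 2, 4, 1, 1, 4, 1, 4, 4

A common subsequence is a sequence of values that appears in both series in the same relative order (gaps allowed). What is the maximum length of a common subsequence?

7

Let dp[i][j] be the LCS length of the first i values of sensor 1 and the first j values of sensor 2. dp[i][j] = dp[i-1][j-1]+1 when the i-th and j-th values match, else max(dp[i-1][j], dp[i][j-1]).
    ·  4  4  4  1  2  4  1  1  4  1  4  4
 ·  0  0  0  0  0  0  0  0  0  0  0  0  0
 4  0  1  1  1  1  1  1  1  1  1  1  1  1
 3  0  1  1  1  1  1  1  1  1  1  1  1  1
 4  0  1  2  2  2  2  2  2  2  2  2  2  2
 4  0  1  2  3  3  3  3  3  3  3  3  3  3
 2  0  1  2  3  3  4  4  4  4  4  4  4  4
 1  0  1  2  3  4  4  4  5  5  5  5  5  5
 1  0  1  2  3  4  4  4  5  6  6  6  6  6
 2  0  1  2  3  4  5  5  5  6  6  6  6  6
 1  0  1  2  3  4  5  5  6  6  6  7  7  7
 1  0  1  2  3  4  5  5  6  7  7  7  7  7
dp[10][12] = 7. One LCS (by backtracking along matches): 4, 4, 4, 2, 1, 1, 1.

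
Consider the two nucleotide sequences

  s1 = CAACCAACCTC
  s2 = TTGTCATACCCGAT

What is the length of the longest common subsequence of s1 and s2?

7

One common subsequence of length 7: C [1,5]; then A [2,6]; then A [3,8]; then C [4,10]; then C [5,11]; then A [7,13]; then T [10,14]. The LCS DP gives dp[11][14] = 7, so this is optimal.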